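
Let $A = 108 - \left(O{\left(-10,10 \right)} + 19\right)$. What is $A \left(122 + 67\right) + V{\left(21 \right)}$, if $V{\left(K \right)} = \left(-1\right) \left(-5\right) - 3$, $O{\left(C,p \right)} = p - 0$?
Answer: $14933$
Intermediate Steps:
$O{\left(C,p \right)} = p$ ($O{\left(C,p \right)} = p + 0 = p$)
$V{\left(K \right)} = 2$ ($V{\left(K \right)} = 5 - 3 = 2$)
$A = 79$ ($A = 108 - \left(10 + 19\right) = 108 - 29 = 79$)
$A \left(122 + 67\right) + V{\left(21 \right)} = 79 \left(122 + 67\right) + 2 = 79 \cdot 189 + 2 = 14931 + 2 = 14933$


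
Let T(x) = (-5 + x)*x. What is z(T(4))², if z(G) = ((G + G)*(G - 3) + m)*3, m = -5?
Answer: 23409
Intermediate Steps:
T(x) = x*(-5 + x)
z(G) = -15 + 6*G*(-3 + G) (z(G) = ((G + G)*(G - 3) - 5)*3 = ((2*G)*(-3 + G) - 5)*3 = (2*G*(-3 + G) - 5)*3 = (-5 + 2*G*(-3 + G))*3 = -15 + 6*G*(-3 + G))
z(T(4))² = (-15 - 72*(-5 + 4) + 6*(4*(-5 + 4))²)² = (-15 - 72*(-1) + 6*(4*(-1))²)² = (-15 - 18*(-4) + 6*(-4)²)² = (-15 + 72 + 6*16)² = (-15 + 72 + 96)² = 153² = 23409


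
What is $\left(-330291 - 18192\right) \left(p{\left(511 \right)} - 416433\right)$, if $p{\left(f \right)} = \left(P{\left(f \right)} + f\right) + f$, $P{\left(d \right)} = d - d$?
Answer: $144763671513$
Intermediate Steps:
$P{\left(d \right)} = 0$
$p{\left(f \right)} = 2 f$ ($p{\left(f \right)} = \left(0 + f\right) + f = f + f = 2 f$)
$\left(-330291 - 18192\right) \left(p{\left(511 \right)} - 416433\right) = \left(-330291 - 18192\right) \left(2 \cdot 511 - 416433\right) = - 348483 \left(1022 - 416433\right) = \left(-348483\right) \left(-415411\right) = 144763671513$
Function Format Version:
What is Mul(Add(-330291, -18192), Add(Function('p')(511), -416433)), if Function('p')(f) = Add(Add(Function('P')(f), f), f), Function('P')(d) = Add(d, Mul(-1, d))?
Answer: 144763671513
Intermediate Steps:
Function('P')(d) = 0
Function('p')(f) = Mul(2, f) (Function('p')(f) = Add(Add(0, f), f) = Add(f, f) = Mul(2, f))
Mul(Add(-330291, -18192), Add(Function('p')(511), -416433)) = Mul(Add(-330291, -18192), Add(Mul(2, 511), -416433)) = Mul(-348483, Add(1022, -416433)) = Mul(-348483, -415411) = 144763671513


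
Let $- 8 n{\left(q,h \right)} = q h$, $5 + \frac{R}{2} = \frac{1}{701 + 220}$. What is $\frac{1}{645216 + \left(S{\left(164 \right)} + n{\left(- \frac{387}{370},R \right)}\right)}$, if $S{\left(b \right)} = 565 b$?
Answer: $\frac{113590}{83815186361} \approx 1.3552 \cdot 10^{-6}$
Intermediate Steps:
$R = - \frac{9208}{921}$ ($R = -10 + \frac{2}{701 + 220} = -10 + \frac{2}{921} = - \frac{9208}{921} \approx -9.9978$)
$n{\left(q,h \right)} = - \frac{h q}{8}$ ($n{\left(q,h \right)} = - \frac{q h}{8} = - \frac{h q}{8}$)
$\frac{1}{645216 + \left(S{\left(164 \right)} + n{\left(- \frac{387}{370},R \right)}\right)} = \frac{1}{645216 + \left(565 \cdot 164 - - \frac{1151 \left(- \frac{387}{370}\right)}{921}\right)} = \frac{1}{645216 + \left(92660 - - \frac{1151 \left(\left(-387\right) \frac{1}{370}\right)}{921}\right)} = \frac{1}{645216 + \left(92660 - \left(- \frac{1151}{921}\right) \left(- \frac{387}{370}\right)\right)} = \frac{1}{645216 + \left(92660 - \frac{148479}{113590}\right)} = \frac{1}{645216 + \frac{10525100921}{113590}} = \frac{1}{\frac{83815186361}{113590}} = \frac{113590}{83815186361}$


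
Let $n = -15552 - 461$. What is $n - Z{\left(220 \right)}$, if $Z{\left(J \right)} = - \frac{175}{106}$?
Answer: $- \frac{1697203}{106} \approx -16011.0$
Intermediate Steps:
$Z{\left(J \right)} = - \frac{175}{106}$ ($Z{\left(J \right)} = \left(-175\right) \frac{1}{106} = - \frac{175}{106}$)
$n = -16013$
$n - Z{\left(220 \right)} = -16013 - - \frac{175}{106} = -16013 + \frac{175}{106} = - \frac{1697203}{106}$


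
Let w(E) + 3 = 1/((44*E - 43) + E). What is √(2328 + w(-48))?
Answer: √11283708722/2203 ≈ 48.218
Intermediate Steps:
w(E) = -3 + 1/(-43 + 45*E) (w(E) = -3 + 1/((44*E - 43) + E) = -3 + 1/((-43 + 44*E) + E) = -3 + 1/(-43 + 45*E))
√(2328 + w(-48)) = √(2328 + 5*(26 - 27*(-48))/(-43 + 45*(-48))) = √(2328 + 5*(26 + 1296)/(-43 - 2160)) = √(2328 + 5*1322/(-2203)) = √(2328 + 5*(-1/2203)*1322) = √(2328 - 6610/2203) = √(5121974/2203) = √11283708722/2203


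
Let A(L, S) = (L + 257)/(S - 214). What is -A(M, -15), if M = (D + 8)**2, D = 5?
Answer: 426/229 ≈ 1.8603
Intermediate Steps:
M = 169 (M = (5 + 8)**2 = 13**2 = 169)
A(L, S) = (257 + L)/(-214 + S)
-A(M, -15) = -(257 + 169)/(-214 - 15) = -426/(-229) = -(-1)*426/229 = -1*(-426/229) = 426/229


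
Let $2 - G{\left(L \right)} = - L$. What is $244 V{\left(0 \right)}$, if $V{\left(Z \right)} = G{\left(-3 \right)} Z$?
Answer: $0$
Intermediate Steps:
$G{\left(L \right)} = 2 + L$ ($G{\left(L \right)} = 2 - - L = 2 + L$)
$V{\left(Z \right)} = - Z$ ($V{\left(Z \right)} = \left(2 - 3\right) Z = - Z$)
$244 V{\left(0 \right)} = 244 \left(\left(-1\right) 0\right) = 244 \cdot 0 = 0$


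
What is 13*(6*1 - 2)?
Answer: 52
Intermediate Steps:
13*(6*1 - 2) = 13*(6 - 2) = 13*4 = 52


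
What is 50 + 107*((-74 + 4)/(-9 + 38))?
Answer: -6040/29 ≈ -208.28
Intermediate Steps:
50 + 107*((-74 + 4)/(-9 + 38)) = 50 + 107*(-70/29) = 50 - 7490/29 = -6040/29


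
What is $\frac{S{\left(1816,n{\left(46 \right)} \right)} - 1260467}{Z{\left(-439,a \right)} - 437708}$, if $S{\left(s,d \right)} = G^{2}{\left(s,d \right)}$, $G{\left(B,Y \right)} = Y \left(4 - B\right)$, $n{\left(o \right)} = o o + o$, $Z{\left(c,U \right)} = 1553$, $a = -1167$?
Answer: $- \frac{15347149731469}{436155} \approx -3.5187 \cdot 10^{7}$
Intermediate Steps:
$n{\left(o \right)} = o + o^{2}$ ($n{\left(o \right)} = o^{2} + o = o + o^{2}$)
$S{\left(s,d \right)} = d^{2} \left(4 - s\right)^{2}$ ($S{\left(s,d \right)} = \left(d \left(4 - s\right)\right)^{2} = d^{2} \left(4 - s\right)^{2}$)
$\frac{S{\left(1816,n{\left(46 \right)} \right)} - 1260467}{Z{\left(-439,a \right)} - 437708} = \frac{\left(46 \left(1 + 46\right)\right)^{2} \left(-4 + 1816\right)^{2} - 1260467}{1553 - 437708} = \frac{\left(46 \cdot 47\right)^{2} \cdot 1812^{2} - 1260467}{-436155} = \left(2162^{2} \cdot 3283344 - 1260467\right) \left(- \frac{1}{436155}\right) = \left(4674244 \cdot 3283344 - 1260467\right) \left(- \frac{1}{436155}\right) = \left(15347150991936 - 1260467\right) \left(- \frac{1}{436155}\right) = 15347149731469 \left(- \frac{1}{436155}\right) = - \frac{15347149731469}{436155}$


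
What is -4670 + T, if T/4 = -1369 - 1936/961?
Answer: -9758050/961 ≈ -10154.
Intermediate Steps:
T = -5270180/961 (T = 4*(-1369 - 1936/961) = 4*(-1317545/961) = -5270180/961 ≈ -5484.1)
-4670 + T = -4670 - 5270180/961 = -9758050/961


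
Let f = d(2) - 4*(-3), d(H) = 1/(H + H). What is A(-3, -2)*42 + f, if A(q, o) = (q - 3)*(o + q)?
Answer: 5089/4 ≈ 1272.3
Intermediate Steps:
d(H) = 1/(2*H)
f = 49/4 (f = (1/2)/2 - 4*(-3) = (1/2)*(1/2) + 12 = 1/4 + 12 = 49/4 ≈ 12.250)
A(q, o) = (-3 + q)*(o + q)
A(-3, -2)*42 + f = ((-3)**2 - 3*(-2) - 3*(-3) - 2*(-3))*42 + 49/4 = (9 + 6 + 9 + 6)*42 + 49/4 = 30*42 + 49/4 = 1260 + 49/4 = 5089/4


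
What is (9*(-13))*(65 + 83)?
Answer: -17316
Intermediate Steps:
(9*(-13))*(65 + 83) = -117*148 = -17316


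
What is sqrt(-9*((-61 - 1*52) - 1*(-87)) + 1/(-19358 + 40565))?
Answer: sqrt(105238443873)/21207 ≈ 15.297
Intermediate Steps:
sqrt(-9*((-61 - 1*52) - 1*(-87)) + 1/(-19358 + 40565)) = sqrt(-9*((-61 - 52) + 87) + 1/21207) = sqrt(-9*(-113 + 87) + 1/21207) = sqrt(-9*(-26) + 1/21207) = sqrt(234 + 1/21207) = sqrt(4962439/21207) = sqrt(105238443873)/21207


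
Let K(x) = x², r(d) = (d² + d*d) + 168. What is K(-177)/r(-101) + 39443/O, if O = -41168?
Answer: 239204881/423412880 ≈ 0.56494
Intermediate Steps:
r(d) = 168 + 2*d² (r(d) = (d² + d²) + 168 = 2*d² + 168 = 168 + 2*d²)
K(-177)/r(-101) + 39443/O = (-177)²/(168 + 2*(-101)²) + 39443/(-41168) = 31329/(168 + 2*10201) + 39443*(-1/41168) = 31329/(168 + 20402) - 39443/41168 = 31329/20570 - 39443/41168 = 239204881/423412880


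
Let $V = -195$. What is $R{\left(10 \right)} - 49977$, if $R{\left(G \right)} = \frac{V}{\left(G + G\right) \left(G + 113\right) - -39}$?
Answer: $- \frac{41630906}{833} \approx -49977.0$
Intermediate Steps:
$R{\left(G \right)} = - \frac{195}{39 + 2 G \left(113 + G\right)}$ ($R{\left(G \right)} = - \frac{195}{\left(G + G\right) \left(G + 113\right) - -39} = - \frac{195}{2 G \left(113 + G\right) + 39} = - \frac{195}{39 + 2 G \left(113 + G\right)}$)
$R{\left(10 \right)} - 49977 = - \frac{195}{39 + 2 \cdot 10^{2} + 226 \cdot 10} - 49977 = - \frac{195}{39 + 2 \cdot 100 + 2260} - 49977 = - \frac{195}{39 + 200 + 2260} - 49977 = - \frac{195}{2499} - 49977 = \left(-195\right) \frac{1}{2499} - 49977 = - \frac{65}{833} - 49977 = - \frac{41630906}{833}$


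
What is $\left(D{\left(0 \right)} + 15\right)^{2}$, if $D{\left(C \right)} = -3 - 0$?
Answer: $144$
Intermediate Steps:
$D{\left(C \right)} = -3$ ($D{\left(C \right)} = -3 + 0 = -3$)
$\left(D{\left(0 \right)} + 15\right)^{2} = \left(-3 + 15\right)^{2} = 12^{2} = 144$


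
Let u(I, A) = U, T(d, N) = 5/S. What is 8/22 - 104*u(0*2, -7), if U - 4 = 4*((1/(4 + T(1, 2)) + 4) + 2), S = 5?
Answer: -164716/55 ≈ -2994.8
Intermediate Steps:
T(d, N) = 1 (T(d, N) = 5/5 = 5*(1/5) = 1)
U = 144/5 (U = 4 + 4*((1/(4 + 1) + 4) + 2) = 4 + 4*((1/5 + 4) + 2) = 4 + 4*(21/5 + 2) = 4 + 4*(31/5) = 4 + 124/5 = 144/5 ≈ 28.800)
u(I, A) = 144/5
8/22 - 104*u(0*2, -7) = 8/22 - 104*144/5 = 8*(1/22) - 14976/5 = 4/11 - 14976/5 = -164716/55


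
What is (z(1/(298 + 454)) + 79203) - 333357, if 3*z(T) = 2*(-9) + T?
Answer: -573384959/2256 ≈ -2.5416e+5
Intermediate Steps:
z(T) = -6 + T/3 (z(T) = (2*(-9) + T)/3 = (-18 + T)/3 = -6 + T/3)
(z(1/(298 + 454)) + 79203) - 333357 = ((-6 + 1/(3*(298 + 454))) + 79203) - 333357 = ((-6 + (⅓)/752) + 79203) - 333357 = ((-6 + (⅓)*(1/752)) + 79203) - 333357 = ((-6 + 1/2256) + 79203) - 333357 = (-13535/2256 + 79203) - 333357 = 178668433/2256 - 333357 = -573384959/2256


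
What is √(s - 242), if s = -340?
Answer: I*√582 ≈ 24.125*I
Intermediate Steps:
√(s - 242) = √(-340 - 242) = √(-582) = I*√582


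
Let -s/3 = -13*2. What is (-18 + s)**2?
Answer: 3600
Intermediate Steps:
s = 78 (s = -(-39)*2 = -3*(-26) = 78)
(-18 + s)**2 = (-18 + 78)**2 = 60**2 = 3600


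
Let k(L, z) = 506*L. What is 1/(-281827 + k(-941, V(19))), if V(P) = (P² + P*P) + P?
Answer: -1/757973 ≈ -1.3193e-6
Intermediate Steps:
V(P) = P + 2*P² (V(P) = (P² + P²) + P = 2*P² + P = P + 2*P²)
1/(-281827 + k(-941, V(19))) = 1/(-281827 + 506*(-941)) = 1/(-281827 - 476146) = 1/(-757973) = -1/757973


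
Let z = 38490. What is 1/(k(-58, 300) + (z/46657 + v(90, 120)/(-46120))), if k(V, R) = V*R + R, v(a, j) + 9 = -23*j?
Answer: -2151820840/36794232011967 ≈ -5.8483e-5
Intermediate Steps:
v(a, j) = -9 - 23*j
k(V, R) = R + R*V (k(V, R) = R*V + R = R + R*V)
1/(k(-58, 300) + (z/46657 + v(90, 120)/(-46120))) = 1/(300*(1 - 58) + (38490/46657 + (-9 - 23*120)/(-46120))) = 1/(300*(-57) + (38490*(1/46657) + (-9 - 2760)*(-1/46120))) = 1/(-17100 + (38490/46657 - 2769*(-1/46120))) = 1/(-17100 + (38490/46657 + 2769/46120)) = 1/(-17100 + 1904352033/2151820840) = 1/(-36794232011967/2151820840) = -2151820840/36794232011967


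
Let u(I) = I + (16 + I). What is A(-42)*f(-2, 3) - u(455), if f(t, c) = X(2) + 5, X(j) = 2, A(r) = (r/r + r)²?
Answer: 10841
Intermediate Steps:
A(r) = (1 + r)²
f(t, c) = 7 (f(t, c) = 2 + 5 = 7)
u(I) = 16 + 2*I
A(-42)*f(-2, 3) - u(455) = (1 - 42)²*7 - (16 + 2*455) = (-41)²*7 - (16 + 910) = 1681*7 - 1*926 = 11767 - 926 = 10841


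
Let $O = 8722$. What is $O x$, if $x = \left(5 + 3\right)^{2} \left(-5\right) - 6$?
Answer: $-2843372$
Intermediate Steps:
$x = -326$ ($x = 8^{2} \left(-5\right) - 6 = 64 \left(-5\right) - 6 = -320 - 6 = -326$)
$O x = 8722 \left(-326\right) = -2843372$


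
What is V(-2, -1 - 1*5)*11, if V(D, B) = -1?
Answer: -11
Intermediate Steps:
V(-2, -1 - 1*5)*11 = -1*11 = -11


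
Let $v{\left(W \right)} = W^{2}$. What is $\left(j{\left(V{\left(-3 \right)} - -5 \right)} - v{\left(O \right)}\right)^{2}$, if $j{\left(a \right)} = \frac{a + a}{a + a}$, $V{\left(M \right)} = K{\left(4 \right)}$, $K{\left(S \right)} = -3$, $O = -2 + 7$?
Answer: $576$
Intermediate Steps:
$O = 5$
$V{\left(M \right)} = -3$
$j{\left(a \right)} = 1$ ($j{\left(a \right)} = \frac{2 a}{2 a} = 2 a \frac{1}{2 a} = 1$)
$\left(j{\left(V{\left(-3 \right)} - -5 \right)} - v{\left(O \right)}\right)^{2} = \left(1 - 5^{2}\right)^{2} = \left(1 - 25\right)^{2} = \left(-24\right)^{2} = 576$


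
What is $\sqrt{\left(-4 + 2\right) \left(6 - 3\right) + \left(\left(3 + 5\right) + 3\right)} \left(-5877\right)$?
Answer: $- 5877 \sqrt{5} \approx -13141.0$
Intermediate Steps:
$\sqrt{\left(-4 + 2\right) \left(6 - 3\right) + \left(\left(3 + 5\right) + 3\right)} \left(-5877\right) = \sqrt{\left(-2\right) 3 + \left(8 + 3\right)} \left(-5877\right) = \sqrt{-6 + 11} \left(-5877\right) = \sqrt{5} \left(-5877\right) = - 5877 \sqrt{5}$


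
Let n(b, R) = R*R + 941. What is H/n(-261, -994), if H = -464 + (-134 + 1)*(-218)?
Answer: 9510/329659 ≈ 0.028848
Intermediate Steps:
n(b, R) = 941 + R² (n(b, R) = R² + 941 = 941 + R²)
H = 28530 (H = -464 - 133*(-218) = -464 + 28994 = 28530)
H/n(-261, -994) = 28530/(941 + (-994)²) = 28530/(941 + 988036) = 28530/988977 = 28530*(1/988977) = 9510/329659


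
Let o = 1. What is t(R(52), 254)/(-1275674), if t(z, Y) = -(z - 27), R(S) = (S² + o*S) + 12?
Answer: 2741/1275674 ≈ 0.0021487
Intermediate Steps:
R(S) = 12 + S + S² (R(S) = (S² + 1*S) + 12 = (S² + S) + 12 = (S + S²) + 12 = 12 + S + S²)
t(z, Y) = 27 - z (t(z, Y) = -(-27 + z) = 27 - z)
t(R(52), 254)/(-1275674) = (27 - (12 + 52 + 52²))/(-1275674) = (27 - (12 + 52 + 2704))*(-1/1275674) = (27 - 1*2768)*(-1/1275674) = (27 - 2768)*(-1/1275674) = -2741*(-1/1275674) = 2741/1275674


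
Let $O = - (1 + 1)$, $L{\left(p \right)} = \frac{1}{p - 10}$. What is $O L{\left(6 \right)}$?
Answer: $\frac{1}{2} \approx 0.5$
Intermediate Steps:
$L{\left(p \right)} = \frac{1}{-10 + p}$
$O = -2$ ($O = \left(-1\right) 2 = -2$)
$O L{\left(6 \right)} = - \frac{2}{-10 + 6} = - \frac{2}{-4} = \left(-2\right) \left(- \frac{1}{4}\right) = \frac{1}{2}$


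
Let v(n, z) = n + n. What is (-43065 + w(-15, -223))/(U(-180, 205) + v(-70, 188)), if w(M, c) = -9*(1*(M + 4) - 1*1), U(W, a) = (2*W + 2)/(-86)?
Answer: 205239/649 ≈ 316.24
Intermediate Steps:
v(n, z) = 2*n
U(W, a) = -1/43 - W/43 (U(W, a) = (2 + 2*W)*(-1/86) = -1/43 - W/43)
w(M, c) = -27 - 9*M (w(M, c) = -9*(1*(4 + M) - 1) = -9*((4 + M) - 1) = -9*(3 + M) = -27 - 9*M)
(-43065 + w(-15, -223))/(U(-180, 205) + v(-70, 188)) = (-43065 + (-27 - 9*(-15)))/((-1/43 - 1/43*(-180)) + 2*(-70)) = (-43065 + (-27 + 135))/((-1/43 + 180/43) - 140) = (-43065 + 108)/(179/43 - 140) = -42957/(-5841/43) = -42957*(-43/5841) = 205239/649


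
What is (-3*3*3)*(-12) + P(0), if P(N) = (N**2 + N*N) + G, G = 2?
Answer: 326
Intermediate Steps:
P(N) = 2 + 2*N**2 (P(N) = (N**2 + N*N) + 2 = (N**2 + N**2) + 2 = 2*N**2 + 2 = 2 + 2*N**2)
(-3*3*3)*(-12) + P(0) = (-3*3*3)*(-12) + (2 + 2*0**2) = -9*3*(-12) + (2 + 2*0) = -27*(-12) + (2 + 0) = 324 + 2 = 326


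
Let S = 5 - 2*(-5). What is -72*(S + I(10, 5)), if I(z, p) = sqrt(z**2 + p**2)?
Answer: -1080 - 360*sqrt(5) ≈ -1885.0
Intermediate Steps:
S = 15 (S = 5 + 10 = 15)
I(z, p) = sqrt(p**2 + z**2)
-72*(S + I(10, 5)) = -72*(15 + sqrt(5**2 + 10**2)) = -72*(15 + sqrt(25 + 100)) = -72*(15 + sqrt(125)) = -72*(15 + 5*sqrt(5)) = -1080 - 360*sqrt(5)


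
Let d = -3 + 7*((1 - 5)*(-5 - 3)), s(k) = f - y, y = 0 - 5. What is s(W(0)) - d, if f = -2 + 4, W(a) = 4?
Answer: -214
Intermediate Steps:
y = -5
f = 2
s(k) = 7 (s(k) = 2 - 1*(-5) = 2 + 5 = 7)
d = 221 (d = -3 + 7*(-4*(-8)) = -3 + 7*32 = -3 + 224 = 221)
s(W(0)) - d = 7 - 1*221 = 7 - 221 = -214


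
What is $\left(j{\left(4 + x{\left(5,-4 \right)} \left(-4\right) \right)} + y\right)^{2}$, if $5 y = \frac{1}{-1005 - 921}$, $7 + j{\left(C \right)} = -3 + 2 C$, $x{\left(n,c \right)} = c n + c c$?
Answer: $\frac{83462632201}{92736900} \approx 899.99$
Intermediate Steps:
$x{\left(n,c \right)} = c^{2} + c n$ ($x{\left(n,c \right)} = c n + c^{2} = c^{2} + c n$)
$j{\left(C \right)} = -10 + 2 C$ ($j{\left(C \right)} = -7 + \left(-3 + 2 C\right) = -10 + 2 C$)
$y = - \frac{1}{9630}$ ($y = \frac{1}{5 \left(-1005 - 921\right)} = \frac{1}{5 \left(-1926\right)} = \frac{1}{5} \left(- \frac{1}{1926}\right) = - \frac{1}{9630} \approx -0.00010384$)
$\left(j{\left(4 + x{\left(5,-4 \right)} \left(-4\right) \right)} + y\right)^{2} = \left(\left(-10 + 2 \left(4 + - 4 \left(-4 + 5\right) \left(-4\right)\right)\right) - \frac{1}{9630}\right)^{2} = \left(\left(-10 + 2 \left(4 + \left(-4\right) 1 \left(-4\right)\right)\right) - \frac{1}{9630}\right)^{2} = \left(\left(-10 + 2 \left(4 - -16\right)\right) - \frac{1}{9630}\right)^{2} = \left(\left(-10 + 2 \left(4 + 16\right)\right) - \frac{1}{9630}\right)^{2} = \left(\left(-10 + 2 \cdot 20\right) - \frac{1}{9630}\right)^{2} = \left(\left(-10 + 40\right) - \frac{1}{9630}\right)^{2} = \left(30 - \frac{1}{9630}\right)^{2} = \left(\frac{288899}{9630}\right)^{2} = \frac{83462632201}{92736900}$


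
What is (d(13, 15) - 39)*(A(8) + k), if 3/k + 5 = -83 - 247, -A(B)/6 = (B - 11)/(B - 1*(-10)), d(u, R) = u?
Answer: -8632/335 ≈ -25.767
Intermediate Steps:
A(B) = -6*(-11 + B)/(10 + B) (A(B) = -6*(B - 11)/(B - 1*(-10)) = -6*(-11 + B)/(B + 10) = -6*(-11 + B)/(10 + B))
k = -3/335 (k = 3/(-5 + (-83 - 247)) = 3/(-5 - 330) = 3/(-335) = 3*(-1/335) = -3/335 ≈ -0.0089552)
(d(13, 15) - 39)*(A(8) + k) = (13 - 39)*(6*(11 - 1*8)/(10 + 8) - 3/335) = -26*(6*(11 - 8)/18 - 3/335) = -26*(6*(1/18)*3 - 3/335) = -26*(1 - 3/335) = -26*332/335 = -8632/335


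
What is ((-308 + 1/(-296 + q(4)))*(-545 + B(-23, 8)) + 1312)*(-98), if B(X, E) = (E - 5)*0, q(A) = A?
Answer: -2420539681/146 ≈ -1.6579e+7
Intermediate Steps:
B(X, E) = 0 (B(X, E) = (-5 + E)*0 = 0)
((-308 + 1/(-296 + q(4)))*(-545 + B(-23, 8)) + 1312)*(-98) = ((-308 + 1/(-296 + 4))*(-545 + 0) + 1312)*(-98) = ((-308 + 1/(-292))*(-545) + 1312)*(-98) = ((-308 - 1/292)*(-545) + 1312)*(-98) = (-89937/292*(-545) + 1312)*(-98) = (49015665/292 + 1312)*(-98) = (49398769/292)*(-98) = -2420539681/146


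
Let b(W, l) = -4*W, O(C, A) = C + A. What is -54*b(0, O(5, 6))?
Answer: 0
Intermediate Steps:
O(C, A) = A + C
-54*b(0, O(5, 6)) = -(-216)*0 = -54*0 = 0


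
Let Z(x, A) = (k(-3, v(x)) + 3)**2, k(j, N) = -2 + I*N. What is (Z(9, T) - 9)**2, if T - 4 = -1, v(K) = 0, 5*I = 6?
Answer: 64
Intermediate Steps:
I = 6/5 (I = (1/5)*6 = 6/5 ≈ 1.2000)
T = 3 (T = 4 - 1 = 3)
k(j, N) = -2 + 6*N/5
Z(x, A) = 1 (Z(x, A) = ((-2 + (6/5)*0) + 3)**2 = ((-2 + 0) + 3)**2 = (-2 + 3)**2 = 1**2 = 1)
(Z(9, T) - 9)**2 = (1 - 9)**2 = (-8)**2 = 64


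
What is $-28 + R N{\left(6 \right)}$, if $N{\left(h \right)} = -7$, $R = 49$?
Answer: $-371$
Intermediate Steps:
$-28 + R N{\left(6 \right)} = -28 + 49 \left(-7\right) = -28 - 343 = -371$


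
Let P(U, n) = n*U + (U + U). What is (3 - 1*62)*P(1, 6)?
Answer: -472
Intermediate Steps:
P(U, n) = 2*U + U*n (P(U, n) = U*n + 2*U = 2*U + U*n)
(3 - 1*62)*P(1, 6) = (3 - 1*62)*(1*(2 + 6)) = (3 - 62)*(1*8) = -59*8 = -472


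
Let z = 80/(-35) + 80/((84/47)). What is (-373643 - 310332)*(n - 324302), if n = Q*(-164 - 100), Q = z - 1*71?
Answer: 1516647532950/7 ≈ 2.1666e+11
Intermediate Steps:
z = 892/21 (z = 80*(-1/35) + 80/((84*(1/47))) = -16/7 + 80/(84/47) = -16/7 + 80*(47/84) = -16/7 + 940/21 = 892/21 ≈ 42.476)
Q = -599/21 (Q = 892/21 - 1*71 = 892/21 - 71 = -599/21 ≈ -28.524)
n = 52712/7 (n = -599*(-164 - 100)/21 = -599/21*(-264) = 52712/7 ≈ 7530.3)
(-373643 - 310332)*(n - 324302) = (-373643 - 310332)*(52712/7 - 324302) = -683975*(-2217402/7) = 1516647532950/7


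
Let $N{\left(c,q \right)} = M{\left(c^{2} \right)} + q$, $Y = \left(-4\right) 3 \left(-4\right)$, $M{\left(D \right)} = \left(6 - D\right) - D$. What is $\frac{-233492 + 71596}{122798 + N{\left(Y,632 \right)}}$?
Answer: $- \frac{40474}{29707} \approx -1.3624$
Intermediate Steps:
$M{\left(D \right)} = 6 - 2 D$
$Y = 48$ ($Y = \left(-12\right) \left(-4\right) = 48$)
$N{\left(c,q \right)} = 6 + q - 2 c^{2}$ ($N{\left(c,q \right)} = \left(6 - 2 c^{2}\right) + q = 6 + q - 2 c^{2}$)
$\frac{-233492 + 71596}{122798 + N{\left(Y,632 \right)}} = \frac{-233492 + 71596}{122798 + \left(6 + 632 - 2 \cdot 48^{2}\right)} = - \frac{161896}{122798 + \left(6 + 632 - 4608\right)} = - \frac{161896}{122798 - 3970} = - \frac{161896}{118828} = \left(-161896\right) \frac{1}{118828} = - \frac{40474}{29707}$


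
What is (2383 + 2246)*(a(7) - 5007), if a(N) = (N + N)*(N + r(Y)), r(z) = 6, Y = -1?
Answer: -22334925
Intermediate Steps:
a(N) = 2*N*(6 + N) (a(N) = (N + N)*(N + 6) = (2*N)*(6 + N) = 2*N*(6 + N))
(2383 + 2246)*(a(7) - 5007) = (2383 + 2246)*(2*7*(6 + 7) - 5007) = 4629*(2*7*13 - 5007) = 4629*(182 - 5007) = 4629*(-4825) = -22334925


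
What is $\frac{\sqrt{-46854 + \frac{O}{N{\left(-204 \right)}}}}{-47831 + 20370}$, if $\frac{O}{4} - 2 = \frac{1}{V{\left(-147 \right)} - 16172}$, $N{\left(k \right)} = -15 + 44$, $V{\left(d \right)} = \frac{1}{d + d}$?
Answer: $- \frac{i \sqrt{890763516165961501478}}{3786391359961} \approx - 0.0078824 i$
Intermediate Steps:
$V{\left(d \right)} = \frac{1}{2 d}$
$N{\left(k \right)} = 29$
$O = \frac{38035376}{4754569}$ ($O = 8 + \frac{4}{\frac{1}{2 \left(-147\right)} - 16172} = 8 + \frac{4}{\frac{1}{2} \left(- \frac{1}{147}\right) - 16172} = 8 + \frac{4}{- \frac{1}{294} - 16172} = 8 + \frac{4}{- \frac{4754569}{294}} = 8 + 4 \left(- \frac{294}{4754569}\right) = 8 - \frac{1176}{4754569} = \frac{38035376}{4754569} \approx 7.9998$)
$\frac{\sqrt{-46854 + \frac{O}{N{\left(-204 \right)}}}}{-47831 + 20370} = \frac{\sqrt{-46854 + \frac{38035376}{4754569 \cdot 29}}}{-47831 + 20370} = \frac{\sqrt{-46854 + \frac{38035376}{4754569} \cdot \frac{1}{29}}}{-27461} = \sqrt{-46854 + \frac{38035376}{137882501}} \left(- \frac{1}{27461}\right) = \sqrt{- \frac{6460308666478}{137882501}} \left(- \frac{1}{27461}\right) = \frac{i \sqrt{890763516165961501478}}{137882501} \left(- \frac{1}{27461}\right) = - \frac{i \sqrt{890763516165961501478}}{3786391359961}$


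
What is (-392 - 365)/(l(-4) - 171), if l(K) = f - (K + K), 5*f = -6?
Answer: 3785/821 ≈ 4.6102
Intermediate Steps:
f = -6/5 (f = (⅕)*(-6) = -6/5 ≈ -1.2000)
l(K) = -6/5 - 2*K (l(K) = -6/5 - (K + K) = -6/5 - 2*K)
(-392 - 365)/(l(-4) - 171) = (-392 - 365)/((-6/5 - 2*(-4)) - 171) = -757/((-6/5 + 8) - 171) = -757/(34/5 - 171) = -757/(-821/5) = -757*(-5/821) = 3785/821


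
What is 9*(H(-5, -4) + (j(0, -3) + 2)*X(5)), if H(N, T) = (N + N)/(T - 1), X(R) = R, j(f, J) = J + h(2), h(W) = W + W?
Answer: 153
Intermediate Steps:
h(W) = 2*W
j(f, J) = 4 + J (j(f, J) = J + 2*2 = J + 4 = 4 + J)
H(N, T) = 2*N/(-1 + T) (H(N, T) = (2*N)/(-1 + T) = 2*N/(-1 + T))
9*(H(-5, -4) + (j(0, -3) + 2)*X(5)) = 9*(2*(-5)/(-1 - 4) + ((4 - 3) + 2)*5) = 9*(2*(-5)/(-5) + (1 + 2)*5) = 9*(2*(-5)*(-1/5) + 3*5) = 9*(2 + 15) = 9*17 = 153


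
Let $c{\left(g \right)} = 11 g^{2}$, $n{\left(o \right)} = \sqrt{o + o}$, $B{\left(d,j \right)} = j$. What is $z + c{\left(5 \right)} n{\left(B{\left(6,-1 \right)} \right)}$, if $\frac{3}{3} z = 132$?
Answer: $132 + 275 i \sqrt{2} \approx 132.0 + 388.91 i$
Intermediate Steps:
$z = 132$
$n{\left(o \right)} = \sqrt{2} \sqrt{o}$ ($n{\left(o \right)} = \sqrt{2 o} = \sqrt{2} \sqrt{o}$)
$z + c{\left(5 \right)} n{\left(B{\left(6,-1 \right)} \right)} = 132 + 11 \cdot 5^{2} \sqrt{2} \sqrt{-1} = 132 + 11 \cdot 25 \sqrt{2} i = 132 + 275 i \sqrt{2}$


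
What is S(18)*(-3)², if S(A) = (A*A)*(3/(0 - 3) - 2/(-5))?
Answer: -8748/5 ≈ -1749.6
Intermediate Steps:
S(A) = -3*A²/5 (S(A) = A²*(3/(-3) - 2*(-⅕)) = A²*(3*(-⅓) + ⅖) = A²*(-1 + ⅖) = A²*(-⅗) = -3*A²/5)
S(18)*(-3)² = -⅗*18²*(-3)² = -⅗*324*9 = -972/5*9 = -8748/5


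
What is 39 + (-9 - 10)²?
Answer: 400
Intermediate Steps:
39 + (-9 - 10)² = 39 + (-19)² = 39 + 361 = 400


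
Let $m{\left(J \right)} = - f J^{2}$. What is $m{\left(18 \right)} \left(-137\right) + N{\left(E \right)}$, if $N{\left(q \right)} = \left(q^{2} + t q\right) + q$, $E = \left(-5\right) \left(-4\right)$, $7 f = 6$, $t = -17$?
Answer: $\frac{266888}{7} \approx 38127.0$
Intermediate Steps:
$f = \frac{6}{7}$ ($f = \frac{1}{7} \cdot 6 = \frac{6}{7} \approx 0.85714$)
$m{\left(J \right)} = - \frac{6 J^{2}}{7}$ ($m{\left(J \right)} = \left(-1\right) \frac{6}{7} J^{2} = - \frac{6 J^{2}}{7}$)
$E = 20$
$N{\left(q \right)} = q^{2} - 16 q$ ($N{\left(q \right)} = \left(q^{2} - 17 q\right) + q = q^{2} - 16 q$)
$m{\left(18 \right)} \left(-137\right) + N{\left(E \right)} = - \frac{6 \cdot 18^{2}}{7} \left(-137\right) + 20 \left(-16 + 20\right) = \left(- \frac{6}{7}\right) 324 \left(-137\right) + 20 \cdot 4 = \left(- \frac{1944}{7}\right) \left(-137\right) + 80 = \frac{266328}{7} + 80 = \frac{266888}{7}$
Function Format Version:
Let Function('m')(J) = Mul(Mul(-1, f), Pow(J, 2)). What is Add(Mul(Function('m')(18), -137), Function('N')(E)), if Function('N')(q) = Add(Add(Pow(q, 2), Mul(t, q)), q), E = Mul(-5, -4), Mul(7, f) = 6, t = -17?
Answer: Rational(266888, 7) ≈ 38127.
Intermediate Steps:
f = Rational(6, 7) (f = Mul(Rational(1, 7), 6) = Rational(6, 7) ≈ 0.85714)
Function('m')(J) = Mul(Rational(-6, 7), Pow(J, 2)) (Function('m')(J) = Mul(Mul(-1, Rational(6, 7)), Pow(J, 2)) = Mul(Rational(-6, 7), Pow(J, 2)))
E = 20
Function('N')(q) = Add(Pow(q, 2), Mul(-16, q)) (Function('N')(q) = Add(Add(Pow(q, 2), Mul(-17, q)), q) = Add(Pow(q, 2), Mul(-16, q)))
Add(Mul(Function('m')(18), -137), Function('N')(E)) = Add(Mul(Mul(Rational(-6, 7), Pow(18, 2)), -137), Mul(20, Add(-16, 20))) = Add(Mul(Mul(Rational(-6, 7), 324), -137), Mul(20, 4)) = Add(Mul(Rational(-1944, 7), -137), 80) = Add(Rational(266328, 7), 80) = Rational(266888, 7)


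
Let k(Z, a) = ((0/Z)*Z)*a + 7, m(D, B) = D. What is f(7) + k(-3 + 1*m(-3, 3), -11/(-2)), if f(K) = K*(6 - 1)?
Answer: 42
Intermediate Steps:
f(K) = 5*K (f(K) = K*5 = 5*K)
k(Z, a) = 7 (k(Z, a) = (0*Z)*a + 7 = 0*a + 7 = 0 + 7 = 7)
f(7) + k(-3 + 1*m(-3, 3), -11/(-2)) = 5*7 + 7 = 35 + 7 = 42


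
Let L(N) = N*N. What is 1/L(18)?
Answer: 1/324 ≈ 0.0030864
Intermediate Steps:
L(N) = N**2
1/L(18) = 1/(18**2) = 1/324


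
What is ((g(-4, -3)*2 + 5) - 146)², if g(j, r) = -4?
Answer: 22201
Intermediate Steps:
((g(-4, -3)*2 + 5) - 146)² = ((-4*2 + 5) - 146)² = ((-8 + 5) - 146)² = (-3 - 146)² = (-149)² = 22201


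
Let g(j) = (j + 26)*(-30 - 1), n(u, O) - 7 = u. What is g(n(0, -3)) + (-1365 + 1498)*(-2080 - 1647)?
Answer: -496714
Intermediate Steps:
n(u, O) = 7 + u
g(j) = -806 - 31*j (g(j) = (26 + j)*(-31) = -806 - 31*j)
g(n(0, -3)) + (-1365 + 1498)*(-2080 - 1647) = (-806 - 31*(7 + 0)) + (-1365 + 1498)*(-2080 - 1647) = (-806 - 31*7) + 133*(-3727) = (-806 - 217) - 495691 = -1023 - 495691 = -496714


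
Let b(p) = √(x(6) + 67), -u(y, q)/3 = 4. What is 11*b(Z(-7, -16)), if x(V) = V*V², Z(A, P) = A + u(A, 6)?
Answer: 11*√283 ≈ 185.05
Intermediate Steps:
u(y, q) = -12 (u(y, q) = -3*4 = -12)
Z(A, P) = -12 + A (Z(A, P) = A - 12 = -12 + A)
x(V) = V³
b(p) = √283 (b(p) = √(6³ + 67) = √(216 + 67) = √283)
11*b(Z(-7, -16)) = 11*√283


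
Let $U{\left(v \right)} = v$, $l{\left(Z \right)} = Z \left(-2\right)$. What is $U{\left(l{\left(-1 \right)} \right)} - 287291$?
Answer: $-287289$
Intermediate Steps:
$l{\left(Z \right)} = - 2 Z$
$U{\left(l{\left(-1 \right)} \right)} - 287291 = \left(-2\right) \left(-1\right) - 287291 = 2 - 287291 = -287289$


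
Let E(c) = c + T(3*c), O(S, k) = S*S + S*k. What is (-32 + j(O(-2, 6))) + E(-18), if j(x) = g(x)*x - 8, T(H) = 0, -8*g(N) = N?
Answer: -66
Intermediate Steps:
g(N) = -N/8
O(S, k) = S² + S*k
j(x) = -8 - x²/8 (j(x) = (-x/8)*x - 8 = -x²/8 - 8 = -8 - x²/8)
E(c) = c (E(c) = c + 0 = c)
(-32 + j(O(-2, 6))) + E(-18) = (-32 + (-8 - 4*(-2 + 6)²/8)) - 18 = (-32 + (-8 - (-2*4)²/8)) - 18 = (-32 + (-8 - ⅛*(-8)²)) - 18 = (-32 + (-8 - ⅛*64)) - 18 = (-32 + (-8 - 8)) - 18 = (-32 - 16) - 18 = -48 - 18 = -66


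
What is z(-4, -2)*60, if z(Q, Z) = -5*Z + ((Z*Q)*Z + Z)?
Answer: -480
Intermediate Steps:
z(Q, Z) = -4*Z + Q*Z**2 (z(Q, Z) = -5*Z + ((Q*Z)*Z + Z) = -5*Z + (Q*Z**2 + Z) = -5*Z + (Z + Q*Z**2) = -4*Z + Q*Z**2)
z(-4, -2)*60 = -2*(-4 - 4*(-2))*60 = -2*(-4 + 8)*60 = -2*4*60 = -8*60 = -480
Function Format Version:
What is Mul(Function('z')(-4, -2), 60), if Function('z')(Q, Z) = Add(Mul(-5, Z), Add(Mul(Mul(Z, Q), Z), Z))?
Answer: -480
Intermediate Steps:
Function('z')(Q, Z) = Add(Mul(-4, Z), Mul(Q, Pow(Z, 2))) (Function('z')(Q, Z) = Add(Mul(-5, Z), Add(Mul(Mul(Q, Z), Z), Z)) = Add(Mul(-5, Z), Add(Mul(Q, Pow(Z, 2)), Z)) = Add(Mul(-5, Z), Add(Z, Mul(Q, Pow(Z, 2)))) = Add(Mul(-4, Z), Mul(Q, Pow(Z, 2))))
Mul(Function('z')(-4, -2), 60) = Mul(Mul(-2, Add(-4, Mul(-4, -2))), 60) = Mul(Mul(-2, Add(-4, 8)), 60) = Mul(Mul(-2, 4), 60) = Mul(-8, 60) = -480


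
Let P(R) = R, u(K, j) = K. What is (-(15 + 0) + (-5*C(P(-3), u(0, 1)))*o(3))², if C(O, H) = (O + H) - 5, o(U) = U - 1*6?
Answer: 18225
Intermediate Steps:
o(U) = -6 + U (o(U) = U - 6 = -6 + U)
C(O, H) = -5 + H + O (C(O, H) = (H + O) - 5 = -5 + H + O)
(-(15 + 0) + (-5*C(P(-3), u(0, 1)))*o(3))² = (-(15 + 0) + (-5*(-5 + 0 - 3))*(-6 + 3))² = (-1*15 - 5*(-8)*(-3))² = (-15 + 40*(-3))² = (-15 - 120)² = (-135)² = 18225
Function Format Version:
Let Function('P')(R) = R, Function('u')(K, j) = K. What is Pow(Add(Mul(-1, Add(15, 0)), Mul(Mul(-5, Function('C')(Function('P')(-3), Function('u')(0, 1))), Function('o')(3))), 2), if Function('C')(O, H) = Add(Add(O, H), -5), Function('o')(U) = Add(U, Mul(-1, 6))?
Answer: 18225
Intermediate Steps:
Function('o')(U) = Add(-6, U) (Function('o')(U) = Add(U, -6) = Add(-6, U))
Function('C')(O, H) = Add(-5, H, O) (Function('C')(O, H) = Add(Add(H, O), -5) = Add(-5, H, O))
Pow(Add(Mul(-1, Add(15, 0)), Mul(Mul(-5, Function('C')(Function('P')(-3), Function('u')(0, 1))), Function('o')(3))), 2) = Pow(Add(Mul(-1, Add(15, 0)), Mul(Mul(-5, Add(-5, 0, -3)), Add(-6, 3))), 2) = Pow(Add(Mul(-1, 15), Mul(Mul(-5, -8), -3)), 2) = Pow(Add(-15, Mul(40, -3)), 2) = Pow(Add(-15, -120), 2) = Pow(-135, 2) = 18225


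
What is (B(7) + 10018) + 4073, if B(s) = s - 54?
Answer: 14044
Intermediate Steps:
B(s) = -54 + s
(B(7) + 10018) + 4073 = ((-54 + 7) + 10018) + 4073 = (-47 + 10018) + 4073 = 9971 + 4073 = 14044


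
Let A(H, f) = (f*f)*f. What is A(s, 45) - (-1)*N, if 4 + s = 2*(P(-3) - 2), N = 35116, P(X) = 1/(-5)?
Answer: 126241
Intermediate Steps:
P(X) = -⅕
s = -42/5 (s = -4 + 2*(-⅕ - 2) = -4 + 2*(-11/5) = -4 - 22/5 = -42/5 ≈ -8.4000)
A(H, f) = f³ (A(H, f) = f²*f = f³)
A(s, 45) - (-1)*N = 45³ - (-1)*35116 = 91125 - 1*(-35116) = 91125 + 35116 = 126241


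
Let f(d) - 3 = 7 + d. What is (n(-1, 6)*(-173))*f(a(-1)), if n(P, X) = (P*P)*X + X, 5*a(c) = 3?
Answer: -110028/5 ≈ -22006.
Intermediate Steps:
a(c) = 3/5 (a(c) = (1/5)*3 = 3/5)
n(P, X) = X + X*P**2 (n(P, X) = P**2*X + X = X*P**2 + X = X + X*P**2)
f(d) = 10 + d (f(d) = 3 + (7 + d) = 10 + d)
(n(-1, 6)*(-173))*f(a(-1)) = ((6*(1 + (-1)**2))*(-173))*(10 + 3/5) = ((6*(1 + 1))*(-173))*(53/5) = ((6*2)*(-173))*(53/5) = (12*(-173))*(53/5) = -2076*53/5 = -110028/5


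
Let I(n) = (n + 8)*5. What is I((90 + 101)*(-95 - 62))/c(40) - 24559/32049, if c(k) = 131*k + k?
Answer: -328910425/11281248 ≈ -29.155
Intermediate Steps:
c(k) = 132*k
I(n) = 40 + 5*n (I(n) = (8 + n)*5 = 40 + 5*n)
I((90 + 101)*(-95 - 62))/c(40) - 24559/32049 = (40 + 5*((90 + 101)*(-95 - 62)))/((132*40)) - 24559/32049 = (40 + 5*(191*(-157)))/5280 - 24559*1/32049 = (40 + 5*(-29987))*(1/5280) - 24559/32049 = (40 - 149935)*(1/5280) - 24559/32049 = -149895*1/5280 - 24559/32049 = -9993/352 - 24559/32049 = -328910425/11281248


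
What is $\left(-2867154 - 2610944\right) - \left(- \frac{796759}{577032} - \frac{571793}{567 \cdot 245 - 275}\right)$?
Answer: $- \frac{54780730805516113}{9999964560} \approx -5.4781 \cdot 10^{6}$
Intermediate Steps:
$\left(-2867154 - 2610944\right) - \left(- \frac{796759}{577032} - \frac{571793}{567 \cdot 245 - 275}\right) = -5478098 - \left(- \frac{796759}{577032} - \frac{571793}{138915 - 275}\right) = -5478098 + \left(\frac{571793}{138640} + \frac{796759}{577032}\right) = -5478098 + \frac{55050690767}{9999964560} = - \frac{54780730805516113}{9999964560}$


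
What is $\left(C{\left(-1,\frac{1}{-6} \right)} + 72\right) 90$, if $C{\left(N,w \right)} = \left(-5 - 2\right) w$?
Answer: $6585$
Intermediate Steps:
$C{\left(N,w \right)} = - 7 w$
$\left(C{\left(-1,\frac{1}{-6} \right)} + 72\right) 90 = \left(- \frac{7}{-6} + 72\right) 90 = \left(\left(-7\right) \left(- \frac{1}{6}\right) + 72\right) 90 = \left(\frac{7}{6} + 72\right) 90 = \frac{439}{6} \cdot 90 = 6585$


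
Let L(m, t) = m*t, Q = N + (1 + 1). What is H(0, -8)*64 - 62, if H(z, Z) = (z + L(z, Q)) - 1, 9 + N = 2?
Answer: -126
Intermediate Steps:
N = -7 (N = -9 + 2 = -7)
Q = -5 (Q = -7 + (1 + 1) = -7 + 2 = -5)
H(z, Z) = -1 - 4*z (H(z, Z) = (z + z*(-5)) - 1 = (z - 5*z) - 1 = -4*z - 1 = -1 - 4*z)
H(0, -8)*64 - 62 = (-1 - 4*0)*64 - 62 = (-1 + 0)*64 - 62 = -1*64 - 62 = -64 - 62 = -126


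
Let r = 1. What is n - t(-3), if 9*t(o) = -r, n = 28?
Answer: 253/9 ≈ 28.111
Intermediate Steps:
t(o) = -⅑ (t(o) = (-1*1)/9 = (⅑)*(-1) = -⅑)
n - t(-3) = 28 - 1*(-⅑) = 28 + ⅑ = 253/9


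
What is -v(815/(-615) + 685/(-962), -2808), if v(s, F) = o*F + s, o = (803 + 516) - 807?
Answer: 170117057957/118326 ≈ 1.4377e+6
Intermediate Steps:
o = 512 (o = 1319 - 807 = 512)
v(s, F) = s + 512*F (v(s, F) = 512*F + s = s + 512*F)
-v(815/(-615) + 685/(-962), -2808) = -((815/(-615) + 685/(-962)) + 512*(-2808)) = -((815*(-1/615) + 685*(-1/962)) - 1437696) = -((-163/123 - 685/962) - 1437696) = -(-241061/118326 - 1437696) = -1*(-170117057957/118326) = 170117057957/118326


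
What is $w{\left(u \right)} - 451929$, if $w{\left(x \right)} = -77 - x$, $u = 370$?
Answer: $-452376$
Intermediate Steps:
$w{\left(u \right)} - 451929 = \left(-77 - 370\right) - 451929 = -447 - 451929 = -452376$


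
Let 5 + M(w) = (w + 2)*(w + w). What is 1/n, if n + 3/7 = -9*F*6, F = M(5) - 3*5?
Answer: -7/18903 ≈ -0.00037031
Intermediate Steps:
M(w) = -5 + 2*w*(2 + w) (M(w) = -5 + (w + 2)*(w + w) = -5 + (2 + w)*(2*w) = -5 + 2*w*(2 + w))
F = 50 (F = (-5 + 2*5**2 + 4*5) - 3*5 = (-5 + 2*25 + 20) - 15 = (-5 + 50 + 20) - 15 = 65 - 15 = 50)
n = -18903/7 (n = -3/7 - 9*50*6 = -3/7 - 450*6 = -3/7 - 2700 = -18903/7 ≈ -2700.4)
1/n = 1/(-18903/7) = -7/18903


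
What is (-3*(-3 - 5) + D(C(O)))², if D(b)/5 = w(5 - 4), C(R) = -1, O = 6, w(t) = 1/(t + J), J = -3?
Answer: 1849/4 ≈ 462.25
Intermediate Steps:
w(t) = 1/(-3 + t) (w(t) = 1/(t - 3) = 1/(-3 + t))
D(b) = -5/2 (D(b) = 5/(-3 + (5 - 4)) = 5/(-3 + 1) = 5/(-2) = 5*(-½) = -5/2)
(-3*(-3 - 5) + D(C(O)))² = (-3*(-3 - 5) - 5/2)² = (-3*(-8) - 5/2)² = (24 - 5/2)² = (43/2)² = 1849/4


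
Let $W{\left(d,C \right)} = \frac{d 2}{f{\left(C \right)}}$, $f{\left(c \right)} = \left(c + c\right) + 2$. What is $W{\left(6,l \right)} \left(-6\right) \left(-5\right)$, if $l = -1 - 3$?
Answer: $-60$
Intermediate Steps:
$f{\left(c \right)} = 2 + 2 c$ ($f{\left(c \right)} = 2 c + 2 = 2 + 2 c$)
$l = -4$
$W{\left(d,C \right)} = \frac{2 d}{2 + 2 C}$ ($W{\left(d,C \right)} = \frac{d 2}{2 + 2 C} = \frac{2 d}{2 + 2 C}$)
$W{\left(6,l \right)} \left(-6\right) \left(-5\right) = \frac{6}{1 - 4} \left(-6\right) \left(-5\right) = \frac{6}{-3} \left(-6\right) \left(-5\right) = 6 \left(- \frac{1}{3}\right) \left(-6\right) \left(-5\right) = \left(-2\right) \left(-6\right) \left(-5\right) = 12 \left(-5\right) = -60$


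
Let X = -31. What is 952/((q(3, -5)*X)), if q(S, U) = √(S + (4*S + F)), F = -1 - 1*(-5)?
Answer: -952*√19/589 ≈ -7.0453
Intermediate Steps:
F = 4 (F = -1 + 5 = 4)
q(S, U) = √(4 + 5*S) (q(S, U) = √(S + (4*S + 4)) = √(S + (4 + 4*S)) = √(4 + 5*S))
952/((q(3, -5)*X)) = 952/((√(4 + 5*3)*(-31))) = 952/((√(4 + 15)*(-31))) = 952/((√19*(-31))) = 952/((-31*√19)) = 952*(-√19/589) = -952*√19/589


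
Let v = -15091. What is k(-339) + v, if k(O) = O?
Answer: -15430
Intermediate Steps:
k(-339) + v = -339 - 15091 = -15430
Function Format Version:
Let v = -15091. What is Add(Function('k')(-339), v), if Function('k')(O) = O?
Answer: -15430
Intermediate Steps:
Add(Function('k')(-339), v) = Add(-339, -15091) = -15430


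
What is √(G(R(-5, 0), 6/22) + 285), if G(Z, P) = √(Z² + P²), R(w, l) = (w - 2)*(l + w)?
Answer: √(34485 + 11*√148234)/11 ≈ 17.889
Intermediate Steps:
R(w, l) = (-2 + w)*(l + w)
G(Z, P) = √(P² + Z²)
√(G(R(-5, 0), 6/22) + 285) = √(√((6/22)² + ((-5)² - 2*0 - 2*(-5) + 0*(-5))²) + 285) = √(√((6*(1/22))² + (25 + 0 + 10 + 0)²) + 285) = √(√((3/11)² + 35²) + 285) = √(√(9/121 + 1225) + 285) = √(√(148234/121) + 285) = √(√148234/11 + 285) = √(285 + √148234/11)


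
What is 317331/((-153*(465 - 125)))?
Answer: -35259/5780 ≈ -6.1002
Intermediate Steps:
317331/((-153*(465 - 125))) = 317331/((-153*340)) = 317331/(-52020) = 317331*(-1/52020) = -35259/5780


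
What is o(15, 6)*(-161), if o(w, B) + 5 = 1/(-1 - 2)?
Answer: 2576/3 ≈ 858.67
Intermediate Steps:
o(w, B) = -16/3 (o(w, B) = -5 + 1/(-1 - 2) = -5 + 1/(-3) = -5 - 1/3 = -16/3)
o(15, 6)*(-161) = -16/3*(-161) = 2576/3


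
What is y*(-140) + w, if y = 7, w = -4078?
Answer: -5058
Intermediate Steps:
y*(-140) + w = 7*(-140) - 4078 = -980 - 4078 = -5058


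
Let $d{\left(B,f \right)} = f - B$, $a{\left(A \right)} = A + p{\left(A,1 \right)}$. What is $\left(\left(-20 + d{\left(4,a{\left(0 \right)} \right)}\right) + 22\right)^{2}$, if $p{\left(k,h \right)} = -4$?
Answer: $36$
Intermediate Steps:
$a{\left(A \right)} = -4 + A$ ($a{\left(A \right)} = A - 4 = -4 + A$)
$\left(\left(-20 + d{\left(4,a{\left(0 \right)} \right)}\right) + 22\right)^{2} = \left(\left(-20 + \left(\left(-4 + 0\right) - 4\right)\right) + 22\right)^{2} = \left(\left(-20 - 8\right) + 22\right)^{2} = \left(-28 + 22\right)^{2} = \left(-6\right)^{2} = 36$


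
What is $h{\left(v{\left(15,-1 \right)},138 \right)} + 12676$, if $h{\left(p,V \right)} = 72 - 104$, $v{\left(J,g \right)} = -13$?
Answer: $12644$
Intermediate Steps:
$h{\left(p,V \right)} = -32$
$h{\left(v{\left(15,-1 \right)},138 \right)} + 12676 = -32 + 12676 = 12644$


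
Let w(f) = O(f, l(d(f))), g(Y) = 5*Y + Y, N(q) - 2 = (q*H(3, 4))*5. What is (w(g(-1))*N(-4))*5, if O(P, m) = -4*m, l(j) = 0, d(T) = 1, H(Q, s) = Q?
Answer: 0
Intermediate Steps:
N(q) = 2 + 15*q (N(q) = 2 + (q*3)*5 = 2 + (3*q)*5 = 2 + 15*q)
g(Y) = 6*Y
w(f) = 0 (w(f) = -4*0 = 0)
(w(g(-1))*N(-4))*5 = (0*(2 + 15*(-4)))*5 = (0*(2 - 60))*5 = (0*(-58))*5 = 0*5 = 0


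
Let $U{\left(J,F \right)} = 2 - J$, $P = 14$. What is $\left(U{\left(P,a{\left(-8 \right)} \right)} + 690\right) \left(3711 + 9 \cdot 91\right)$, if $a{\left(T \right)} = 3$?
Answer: $3071340$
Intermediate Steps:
$\left(U{\left(P,a{\left(-8 \right)} \right)} + 690\right) \left(3711 + 9 \cdot 91\right) = \left(\left(2 - 14\right) + 690\right) \left(3711 + 9 \cdot 91\right) = \left(\left(2 - 14\right) + 690\right) \left(3711 + 819\right) = \left(-12 + 690\right) 4530 = 678 \cdot 4530 = 3071340$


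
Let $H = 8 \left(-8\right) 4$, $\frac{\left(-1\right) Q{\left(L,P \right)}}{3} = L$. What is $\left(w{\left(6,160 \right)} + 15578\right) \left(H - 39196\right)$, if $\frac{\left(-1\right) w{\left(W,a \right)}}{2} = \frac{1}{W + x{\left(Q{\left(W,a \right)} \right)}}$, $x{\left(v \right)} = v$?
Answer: $- \frac{1843769494}{3} \approx -6.1459 \cdot 10^{8}$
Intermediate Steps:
$Q{\left(L,P \right)} = - 3 L$
$w{\left(W,a \right)} = \frac{1}{W}$ ($w{\left(W,a \right)} = - \frac{2}{W - 3 W} = - \frac{2}{\left(-2\right) W} = - 2 \left(- \frac{1}{2 W}\right) = \frac{1}{W}$)
$H = -256$ ($H = \left(-64\right) 4 = -256$)
$\left(w{\left(6,160 \right)} + 15578\right) \left(H - 39196\right) = \left(\frac{1}{6} + 15578\right) \left(-256 - 39196\right) = \left(\frac{1}{6} + 15578\right) \left(-39452\right) = \frac{93469}{6} \left(-39452\right) = - \frac{1843769494}{3}$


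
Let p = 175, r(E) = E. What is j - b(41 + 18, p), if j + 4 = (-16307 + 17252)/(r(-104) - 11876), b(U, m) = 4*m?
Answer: -1686973/2396 ≈ -704.08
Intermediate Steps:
j = -9773/2396 (j = -4 + (-16307 + 17252)/(-104 - 11876) = -4 + 945/(-11980) = -4 + 945*(-1/11980) = -4 - 189/2396 = -9773/2396 ≈ -4.0789)
j - b(41 + 18, p) = -9773/2396 - 4*175 = -9773/2396 - 1*700 = -9773/2396 - 700 = -1686973/2396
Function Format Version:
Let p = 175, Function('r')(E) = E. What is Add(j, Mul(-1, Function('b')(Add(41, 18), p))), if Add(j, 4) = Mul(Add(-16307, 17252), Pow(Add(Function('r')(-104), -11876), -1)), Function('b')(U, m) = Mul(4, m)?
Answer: Rational(-1686973, 2396) ≈ -704.08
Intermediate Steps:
j = Rational(-9773, 2396) (j = Add(-4, Mul(Add(-16307, 17252), Pow(Add(-104, -11876), -1))) = Add(-4, Mul(945, Pow(-11980, -1))) = Add(-4, Mul(945, Rational(-1, 11980))) = Add(-4, Rational(-189, 2396)) = Rational(-9773, 2396) ≈ -4.0789)
Add(j, Mul(-1, Function('b')(Add(41, 18), p))) = Add(Rational(-9773, 2396), Mul(-1, Mul(4, 175))) = Add(Rational(-9773, 2396), Mul(-1, 700)) = Add(Rational(-9773, 2396), -700) = Rational(-1686973, 2396)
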